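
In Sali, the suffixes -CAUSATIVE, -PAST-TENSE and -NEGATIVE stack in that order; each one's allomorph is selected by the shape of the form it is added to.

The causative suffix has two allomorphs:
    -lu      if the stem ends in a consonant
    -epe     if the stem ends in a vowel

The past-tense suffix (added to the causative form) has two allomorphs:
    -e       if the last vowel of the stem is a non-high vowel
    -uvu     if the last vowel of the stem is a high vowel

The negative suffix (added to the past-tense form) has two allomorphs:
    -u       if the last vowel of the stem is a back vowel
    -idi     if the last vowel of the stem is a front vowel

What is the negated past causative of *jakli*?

*jakli*: final sound = /i/, a vowel → -epe → *jakliepe*.
The causative form *jakliepe* — last vowel /e/ (a non-high vowel) → -e → *jakliepee*.
The past-tense form *jakliepee*: last vowel = /e/, a front vowel → -idi → *jakliepeeidi*.

jakliepeeidi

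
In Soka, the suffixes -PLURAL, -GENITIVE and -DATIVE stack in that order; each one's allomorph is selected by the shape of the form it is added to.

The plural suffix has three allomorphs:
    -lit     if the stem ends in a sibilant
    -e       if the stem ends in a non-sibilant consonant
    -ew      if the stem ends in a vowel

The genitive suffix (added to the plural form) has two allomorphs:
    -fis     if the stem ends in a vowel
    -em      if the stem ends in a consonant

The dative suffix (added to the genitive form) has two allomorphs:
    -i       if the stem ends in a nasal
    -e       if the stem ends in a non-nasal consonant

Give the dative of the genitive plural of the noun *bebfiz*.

bebfizlitemi

*bebfiz*: final sound = /z/, a sibilant → -lit → *bebfizlit*.
The plural form *bebfizlit* — final sound /t/ (a consonant) → -em → *bebfizlitem*.
The genitive form *bebfizlitem*: final consonant = /m/, a nasal → -i → *bebfizlitemi*.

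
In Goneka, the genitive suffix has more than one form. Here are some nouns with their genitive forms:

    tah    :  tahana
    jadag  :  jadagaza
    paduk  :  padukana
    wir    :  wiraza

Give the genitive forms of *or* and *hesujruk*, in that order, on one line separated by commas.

oraza, hesujrukana

The pattern is voicing of the final consonant: -ana when the stem ends in a voiceless consonant (*tah*, *paduk*); -aza when the stem ends in a voiced consonant (*jadag*, *wir*).
Since the final consonant of *or* is /r/ (voiced), it takes -aza, giving *oraza*.
The final consonant of *hesujruk* is /k/, which is voiceless, so the suffix is -ana, giving *hesujrukana*.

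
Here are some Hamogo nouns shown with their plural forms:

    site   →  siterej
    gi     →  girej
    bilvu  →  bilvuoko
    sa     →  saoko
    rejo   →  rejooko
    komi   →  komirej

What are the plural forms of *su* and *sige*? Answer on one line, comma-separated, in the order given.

suoko, sigerej

The pattern is front/back vowel harmony: -rej when the last vowel of the stem is a front vowel (*site*, *gi*, *komi*); -oko when the last vowel of the stem is a back vowel (*bilvu*, *sa*, *rejo*).
The last vowel of *su* is /u/, which is a back vowel, so the suffix is -oko, giving *suoko*.
*sige* — last vowel /e/ (a front vowel) → -rej → *sigerej*.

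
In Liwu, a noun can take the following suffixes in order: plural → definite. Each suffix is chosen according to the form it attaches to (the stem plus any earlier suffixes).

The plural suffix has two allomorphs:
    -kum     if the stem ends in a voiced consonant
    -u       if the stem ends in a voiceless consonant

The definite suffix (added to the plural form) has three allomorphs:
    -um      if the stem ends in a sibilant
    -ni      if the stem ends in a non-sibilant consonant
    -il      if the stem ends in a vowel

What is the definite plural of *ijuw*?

ijuwkumni

Since the final consonant of *ijuw* is /w/ (voiced), it takes -kum, giving *ijuwkum*.
The plural form *ijuwkum*: final sound = /m/, a non-sibilant consonant → -ni → *ijuwkumni*.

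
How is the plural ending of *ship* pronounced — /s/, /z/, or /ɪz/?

/s/

The stem *ship* ends in a voiceless non-sibilant consonant.
The plural suffix surfaces as /ɪz/ after sibilants, /s/ after other voiceless consonants, and /z/ after other voiced sounds.
So the plural -s on *ship* is pronounced /s/.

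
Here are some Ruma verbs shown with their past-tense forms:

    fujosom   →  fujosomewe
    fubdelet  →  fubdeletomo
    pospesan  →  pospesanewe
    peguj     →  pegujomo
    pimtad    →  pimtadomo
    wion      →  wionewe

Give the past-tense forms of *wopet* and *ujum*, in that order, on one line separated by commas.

wopetomo, ujumewe

Looking at the final consonant of each stem: -ewe when the stem ends in a nasal (*fujosom*, *pospesan*, *wion*); -omo when the stem ends in a non-nasal consonant (*fubdelet*, *peguj*, *pimtad*).
*wopet* — final consonant /t/ (non-nasal) → -omo → *wopetomo*.
*ujum*: final consonant = /m/, a nasal → -ewe → *ujumewe*.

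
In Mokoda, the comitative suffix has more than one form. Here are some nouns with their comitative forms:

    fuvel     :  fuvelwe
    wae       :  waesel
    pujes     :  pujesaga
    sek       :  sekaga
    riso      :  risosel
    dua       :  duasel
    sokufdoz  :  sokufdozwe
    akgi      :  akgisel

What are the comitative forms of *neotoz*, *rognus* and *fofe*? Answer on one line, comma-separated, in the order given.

neotozwe, rognusaga, fofesel

The pattern is voicing of the final sound: -aga when the stem ends in a voiceless consonant (*pujes*, *sek*); -we when the stem ends in a voiced consonant (*fuvel*, *sokufdoz*); -sel when the stem ends in a vowel (*wae*, *riso*, *dua*, *akgi*).
*neotoz*: final sound = /z/, a voiced consonant → -we → *neotozwe*.
Since the final sound of *rognus* is /s/ (a voiceless consonant), it takes -aga, giving *rognusaga*.
Since the final sound of *fofe* is /e/ (a vowel), it takes -sel, giving *fofesel*.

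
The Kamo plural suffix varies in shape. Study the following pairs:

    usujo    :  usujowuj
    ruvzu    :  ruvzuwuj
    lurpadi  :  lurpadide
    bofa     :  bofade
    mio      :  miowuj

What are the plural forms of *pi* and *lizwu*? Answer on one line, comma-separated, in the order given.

pide, lizwuwuj

The suffix is conditioned by the last vowel: -wuj when the last vowel of the stem is a rounded vowel (*usujo*, *ruvzu*, *mio*); -de when the last vowel of the stem is an unrounded vowel (*lurpadi*, *bofa*).
*pi*: last vowel = /i/, an unrounded vowel → -de → *pide*.
Since the last vowel of *lizwu* is /u/ (a rounded vowel), it takes -wuj, giving *lizwuwuj*.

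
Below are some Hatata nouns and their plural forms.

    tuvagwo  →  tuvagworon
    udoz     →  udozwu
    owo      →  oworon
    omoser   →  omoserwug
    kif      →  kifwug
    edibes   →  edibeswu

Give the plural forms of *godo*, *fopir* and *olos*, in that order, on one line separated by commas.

The alternation tracks the final sound of the stem — -wu when the stem ends in a sibilant (*udoz*, *edibes*); -wug when the stem ends in a non-sibilant consonant (*omoser*, *kif*); -ron when the stem ends in a vowel (*tuvagwo*, *owo*).
*godo*: final sound = /o/, a vowel → -ron → *godoron*.
*fopir*: final sound = /r/, a non-sibilant consonant → -wug → *fopirwug*.
Since the final sound of *olos* is /s/ (a sibilant), it takes -wu, giving *oloswu*.

godoron, fopirwug, oloswu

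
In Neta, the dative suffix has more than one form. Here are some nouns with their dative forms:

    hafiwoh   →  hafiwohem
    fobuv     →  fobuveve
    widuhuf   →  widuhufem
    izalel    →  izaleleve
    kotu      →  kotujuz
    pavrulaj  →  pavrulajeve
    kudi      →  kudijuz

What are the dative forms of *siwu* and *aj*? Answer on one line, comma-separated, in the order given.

siwujuz, ajeve

Looking at the final sound of each stem: -em when the stem ends in a voiceless consonant (*hafiwoh*, *widuhuf*); -eve when the stem ends in a voiced consonant (*fobuv*, *izalel*, *pavrulaj*); -juz when the stem ends in a vowel (*kotu*, *kudi*).
The final sound of *siwu* is /u/, which is a vowel, so the suffix is -juz, giving *siwujuz*.
*aj* — final sound /j/ (a voiced consonant) → -eve → *ajeve*.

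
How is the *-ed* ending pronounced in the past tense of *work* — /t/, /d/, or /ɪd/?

/t/

The stem *work* ends in a voiceless consonant other than /t/.
The -ed suffix is realized as /ɪd/ after /t, d/; as /t/ after other voiceless consonants; and as /d/ after other voiced sounds.
So -ed on *work* is pronounced /t/.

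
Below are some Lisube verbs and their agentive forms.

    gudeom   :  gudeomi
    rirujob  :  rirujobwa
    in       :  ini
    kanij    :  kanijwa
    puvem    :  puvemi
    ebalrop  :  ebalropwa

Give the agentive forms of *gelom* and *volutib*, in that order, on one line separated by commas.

The pattern is nasality of the final consonant: -i when the stem ends in a nasal (*gudeom*, *in*, *puvem*); -wa when the stem ends in a non-nasal consonant (*rirujob*, *kanij*, *ebalrop*).
*gelom* — final consonant /m/ (a nasal) → -i → *gelomi*.
*volutib* — final consonant /b/ (non-nasal) → -wa → *volutibwa*.

gelomi, volutibwa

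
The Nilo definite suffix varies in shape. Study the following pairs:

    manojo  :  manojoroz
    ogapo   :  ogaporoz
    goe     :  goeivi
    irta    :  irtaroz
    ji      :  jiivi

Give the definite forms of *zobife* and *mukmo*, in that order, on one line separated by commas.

The suffix is conditioned by the last vowel: -ivi when the last vowel of the stem is a front vowel (*goe*, *ji*); -roz when the last vowel of the stem is a back vowel (*manojo*, *ogapo*, *irta*).
*zobife*: last vowel = /e/, a front vowel → -ivi → *zobifeivi*.
Since the last vowel of *mukmo* is /o/ (a back vowel), it takes -roz, giving *mukmoroz*.

zobifeivi, mukmoroz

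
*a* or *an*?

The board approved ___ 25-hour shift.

The indefinite article is chosen by the initial *sound* of the following word, not its spelling.
The number *25* is spoken "twenty-…", beginning with /ˈtwɛnti/ — a consonant sound.
So the article is *a*: The board approved a 25-hour shift.

a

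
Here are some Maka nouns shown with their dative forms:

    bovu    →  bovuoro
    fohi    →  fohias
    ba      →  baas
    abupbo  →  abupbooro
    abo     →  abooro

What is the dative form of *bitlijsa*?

bitlijsaas

The alternation tracks the last vowel of the stem — -oro when the last vowel of the stem is a rounded vowel (*bovu*, *abupbo*, *abo*); -as when the last vowel of the stem is an unrounded vowel (*fohi*, *ba*).
Since the last vowel of *bitlijsa* is /a/ (an unrounded vowel), it takes -as, giving *bitlijsaas*.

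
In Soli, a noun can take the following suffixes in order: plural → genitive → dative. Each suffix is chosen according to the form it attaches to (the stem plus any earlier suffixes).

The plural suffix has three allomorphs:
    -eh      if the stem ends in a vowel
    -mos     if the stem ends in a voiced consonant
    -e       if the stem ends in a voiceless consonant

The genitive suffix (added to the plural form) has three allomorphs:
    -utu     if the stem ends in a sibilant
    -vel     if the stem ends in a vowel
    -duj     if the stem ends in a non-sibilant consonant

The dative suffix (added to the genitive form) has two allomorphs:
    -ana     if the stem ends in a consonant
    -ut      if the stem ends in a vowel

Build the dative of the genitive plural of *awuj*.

The final sound of *awuj* is /j/, which is a voiced consonant, so the plural suffix is -mos, giving *awujmos*.
The final sound of the plural form *awujmos* is /s/, which is a sibilant, so the genitive suffix is -utu, giving *awujmosutu*.
The final sound of the genitive form *awujmosutu* is /u/, which is a vowel, so the dative suffix is -ut, giving *awujmosutuut*.

awujmosutuut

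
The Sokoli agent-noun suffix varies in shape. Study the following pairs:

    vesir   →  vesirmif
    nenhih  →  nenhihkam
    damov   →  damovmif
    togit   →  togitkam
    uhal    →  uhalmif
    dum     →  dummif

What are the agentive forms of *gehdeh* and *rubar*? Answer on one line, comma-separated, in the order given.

The pattern is voicing of the final consonant: -kam when the stem ends in a voiceless consonant (*nenhih*, *togit*); -mif when the stem ends in a voiced consonant (*vesir*, *damov*, *uhal*, *dum*).
The final consonant of *gehdeh* is /h/, which is voiceless, so the suffix is -kam, giving *gehdehkam*.
Since the final consonant of *rubar* is /r/ (voiced), it takes -mif, giving *rubarmif*.

gehdehkam, rubarmif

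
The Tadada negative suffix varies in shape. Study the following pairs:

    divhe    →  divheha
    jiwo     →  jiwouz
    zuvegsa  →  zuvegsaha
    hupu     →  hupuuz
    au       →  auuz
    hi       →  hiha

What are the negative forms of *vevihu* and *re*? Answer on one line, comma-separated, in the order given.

vevihuuz, reha

The alternation tracks the last vowel of the stem — -uz when the last vowel of the stem is a rounded vowel (*jiwo*, *hupu*, *au*); -ha when the last vowel of the stem is an unrounded vowel (*divhe*, *zuvegsa*, *hi*).
Since the last vowel of *vevihu* is /u/ (a rounded vowel), it takes -uz, giving *vevihuuz*.
*re*: last vowel = /e/, an unrounded vowel → -ha → *reha*.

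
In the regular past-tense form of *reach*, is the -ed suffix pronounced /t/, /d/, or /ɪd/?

/t/

The stem *reach* ends in a voiceless consonant other than /t/.
The -ed suffix is realized as /ɪd/ after /t, d/; as /t/ after other voiceless consonants; and as /d/ after other voiced sounds.
So -ed on *reach* is pronounced /t/.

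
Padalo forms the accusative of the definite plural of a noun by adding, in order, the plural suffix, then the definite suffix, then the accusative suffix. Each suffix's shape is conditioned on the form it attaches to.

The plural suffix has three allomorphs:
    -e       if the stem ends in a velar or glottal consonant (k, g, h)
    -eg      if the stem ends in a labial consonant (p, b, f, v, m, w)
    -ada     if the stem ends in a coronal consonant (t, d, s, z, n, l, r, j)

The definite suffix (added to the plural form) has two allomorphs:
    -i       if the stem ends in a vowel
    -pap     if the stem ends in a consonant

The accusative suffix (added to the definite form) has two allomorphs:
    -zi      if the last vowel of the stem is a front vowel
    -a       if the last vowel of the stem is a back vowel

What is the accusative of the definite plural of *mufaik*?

mufaikeizi

*mufaik* — final consonant /k/ (velar/glottal) → -e → *mufaike*.
Since the final sound of the plural form *mufaike* is /e/ (a vowel), it takes -i, giving *mufaikei*.
Since the last vowel of the definite form *mufaikei* is /i/ (a front vowel), it takes -zi, giving *mufaikeizi*.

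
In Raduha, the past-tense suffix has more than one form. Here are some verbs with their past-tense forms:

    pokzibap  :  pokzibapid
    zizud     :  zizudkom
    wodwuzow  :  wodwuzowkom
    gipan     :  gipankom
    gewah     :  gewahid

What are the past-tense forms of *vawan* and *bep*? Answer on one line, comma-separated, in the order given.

The pattern is voicing of the final consonant: -id when the stem ends in a voiceless consonant (*pokzibap*, *gewah*); -kom when the stem ends in a voiced consonant (*zizud*, *wodwuzow*, *gipan*).
The final consonant of *vawan* is /n/, which is voiced, so the suffix is -kom, giving *vawankom*.
The final consonant of *bep* is /p/, which is voiceless, so the suffix is -id, giving *bepid*.

vawankom, bepid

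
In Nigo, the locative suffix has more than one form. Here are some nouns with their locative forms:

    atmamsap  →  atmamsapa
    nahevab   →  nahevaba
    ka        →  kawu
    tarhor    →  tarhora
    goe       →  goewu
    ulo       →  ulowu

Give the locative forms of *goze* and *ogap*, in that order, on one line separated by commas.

Looking at the final sound of each stem: -a when the stem ends in a consonant (*atmamsap*, *nahevab*, *tarhor*); -wu when the stem ends in a vowel (*ka*, *goe*, *ulo*).
The final sound of *goze* is /e/, which is a vowel, so the suffix is -wu, giving *gozewu*.
*ogap* — final sound /p/ (a consonant) → -a → *ogapa*.

gozewu, ogapa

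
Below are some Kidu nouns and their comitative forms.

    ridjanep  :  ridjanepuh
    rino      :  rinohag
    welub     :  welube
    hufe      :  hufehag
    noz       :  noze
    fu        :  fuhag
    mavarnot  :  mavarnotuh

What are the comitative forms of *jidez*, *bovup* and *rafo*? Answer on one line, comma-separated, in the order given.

The suffix is conditioned by the final sound: -uh when the stem ends in a voiceless consonant (*ridjanep*, *mavarnot*); -e when the stem ends in a voiced consonant (*welub*, *noz*); -hag when the stem ends in a vowel (*rino*, *hufe*, *fu*).
The final sound of *jidez* is /z/, which is a voiced consonant, so the suffix is -e, giving *jideze*.
*bovup*: final sound = /p/, a voiceless consonant → -uh → *bovupuh*.
The final sound of *rafo* is /o/, which is a vowel, so the suffix is -hag, giving *rafohag*.

jideze, bovupuh, rafohag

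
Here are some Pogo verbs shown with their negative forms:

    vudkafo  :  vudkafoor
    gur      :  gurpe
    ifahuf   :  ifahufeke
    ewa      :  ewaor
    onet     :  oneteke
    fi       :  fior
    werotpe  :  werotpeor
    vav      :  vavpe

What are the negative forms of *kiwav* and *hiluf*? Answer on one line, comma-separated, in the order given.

kiwavpe, hilufeke

The pattern is voicing of the final sound: -eke when the stem ends in a voiceless consonant (*ifahuf*, *onet*); -pe when the stem ends in a voiced consonant (*gur*, *vav*); -or when the stem ends in a vowel (*vudkafo*, *ewa*, *fi*, *werotpe*).
The final sound of *kiwav* is /v/, which is a voiced consonant, so the suffix is -pe, giving *kiwavpe*.
*hiluf* — final sound /f/ (a voiceless consonant) → -eke → *hilufeke*.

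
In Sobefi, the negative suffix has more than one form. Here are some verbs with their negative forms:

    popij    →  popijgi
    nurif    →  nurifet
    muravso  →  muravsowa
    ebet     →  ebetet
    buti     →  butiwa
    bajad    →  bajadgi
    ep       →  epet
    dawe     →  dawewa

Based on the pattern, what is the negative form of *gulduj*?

guldujgi

The alternation tracks the final sound of the stem — -et when the stem ends in a voiceless consonant (*nurif*, *ebet*, *ep*); -gi when the stem ends in a voiced consonant (*popij*, *bajad*); -wa when the stem ends in a vowel (*muravso*, *buti*, *dawe*).
*gulduj* — final sound /j/ (a voiced consonant) → -gi → *guldujgi*.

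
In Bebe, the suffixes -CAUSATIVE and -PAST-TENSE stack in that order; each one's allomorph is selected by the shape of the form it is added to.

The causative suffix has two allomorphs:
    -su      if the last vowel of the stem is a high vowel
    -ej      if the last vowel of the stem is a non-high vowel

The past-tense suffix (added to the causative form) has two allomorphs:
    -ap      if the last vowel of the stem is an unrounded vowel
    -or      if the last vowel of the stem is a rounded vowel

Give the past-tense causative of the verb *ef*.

efejap

*ef*: last vowel = /e/, a non-high vowel → -ej → *efej*.
Since the last vowel of the causative form *efej* is /e/ (an unrounded vowel), it takes -ap, giving *efejap*.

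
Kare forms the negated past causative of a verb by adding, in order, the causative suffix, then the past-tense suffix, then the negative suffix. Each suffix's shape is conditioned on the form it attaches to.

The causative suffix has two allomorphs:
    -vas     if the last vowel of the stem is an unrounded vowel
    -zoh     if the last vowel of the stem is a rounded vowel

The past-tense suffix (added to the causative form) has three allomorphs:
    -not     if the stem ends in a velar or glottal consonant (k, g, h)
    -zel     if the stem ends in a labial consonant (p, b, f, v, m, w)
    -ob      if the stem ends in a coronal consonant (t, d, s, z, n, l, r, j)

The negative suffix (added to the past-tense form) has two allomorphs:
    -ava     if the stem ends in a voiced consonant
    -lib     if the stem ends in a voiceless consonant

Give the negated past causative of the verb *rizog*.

rizogzohnotlib

Since the last vowel of *rizog* is /o/ (a rounded vowel), it takes -zoh, giving *rizogzoh*.
The final consonant of the causative form *rizogzoh* is /h/, which is velar/glottal, so the past-tense suffix is -not, giving *rizogzohnot*.
Since the final consonant of the past-tense form *rizogzohnot* is /t/ (voiceless), it takes -lib, giving *rizogzohnotlib*.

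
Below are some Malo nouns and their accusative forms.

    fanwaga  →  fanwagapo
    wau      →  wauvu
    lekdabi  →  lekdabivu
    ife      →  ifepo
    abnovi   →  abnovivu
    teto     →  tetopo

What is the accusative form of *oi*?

The alternation tracks the last vowel of the stem — -vu when the last vowel of the stem is a high vowel (*wau*, *lekdabi*, *abnovi*); -po when the last vowel of the stem is a non-high vowel (*fanwaga*, *ife*, *teto*).
*oi* — last vowel /i/ (a high vowel) → -vu → *oivu*.

oivu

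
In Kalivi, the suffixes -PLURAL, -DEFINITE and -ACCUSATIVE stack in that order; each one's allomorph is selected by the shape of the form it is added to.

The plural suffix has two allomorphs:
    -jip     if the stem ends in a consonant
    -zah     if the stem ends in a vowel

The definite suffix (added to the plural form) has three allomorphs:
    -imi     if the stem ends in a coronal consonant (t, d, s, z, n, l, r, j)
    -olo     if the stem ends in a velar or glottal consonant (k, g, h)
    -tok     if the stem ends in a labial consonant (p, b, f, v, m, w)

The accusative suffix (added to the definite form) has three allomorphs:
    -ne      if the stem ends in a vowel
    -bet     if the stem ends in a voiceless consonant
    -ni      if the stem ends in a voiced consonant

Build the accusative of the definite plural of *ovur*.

ovurjiptokbet

*ovur* — final sound /r/ (a consonant) → -jip → *ovurjip*.
Since the final consonant of the plural form *ovurjip* is /p/ (labial), it takes -tok, giving *ovurjiptok*.
Since the final sound of the definite form *ovurjiptok* is /k/ (a voiceless consonant), it takes -bet, giving *ovurjiptokbet*.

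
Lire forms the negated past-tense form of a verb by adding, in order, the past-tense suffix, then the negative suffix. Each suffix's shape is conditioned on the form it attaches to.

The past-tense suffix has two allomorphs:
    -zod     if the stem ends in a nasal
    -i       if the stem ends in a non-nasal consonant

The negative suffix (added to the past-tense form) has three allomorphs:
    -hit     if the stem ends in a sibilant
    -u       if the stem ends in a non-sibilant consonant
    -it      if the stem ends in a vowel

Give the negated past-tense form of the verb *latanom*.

Since the final consonant of *latanom* is /m/ (a nasal), it takes -zod, giving *latanomzod*.
Since the final sound of the past-tense form *latanomzod* is /d/ (a non-sibilant consonant), it takes -u, giving *latanomzodu*.

latanomzodu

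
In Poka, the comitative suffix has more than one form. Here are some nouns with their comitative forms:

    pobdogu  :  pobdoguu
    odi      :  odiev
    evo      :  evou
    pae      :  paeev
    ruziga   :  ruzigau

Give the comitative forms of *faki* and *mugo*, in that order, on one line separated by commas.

fakiev, mugou

The pattern is front/back vowel harmony: -ev when the last vowel of the stem is a front vowel (*odi*, *pae*); -u when the last vowel of the stem is a back vowel (*pobdogu*, *evo*, *ruziga*).
The last vowel of *faki* is /i/, which is a front vowel, so the suffix is -ev, giving *fakiev*.
*mugo*: last vowel = /o/, a back vowel → -u → *mugou*.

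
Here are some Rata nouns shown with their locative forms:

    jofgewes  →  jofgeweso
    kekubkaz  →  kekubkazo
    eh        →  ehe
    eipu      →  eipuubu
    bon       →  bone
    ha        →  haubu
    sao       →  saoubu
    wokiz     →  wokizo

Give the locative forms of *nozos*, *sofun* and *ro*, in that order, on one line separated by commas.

nozoso, sofune, roubu

The suffix is conditioned by the final sound: -o when the stem ends in a sibilant (*jofgewes*, *kekubkaz*, *wokiz*); -e when the stem ends in a non-sibilant consonant (*eh*, *bon*); -ubu when the stem ends in a vowel (*eipu*, *ha*, *sao*).
Since the final sound of *nozos* is /s/ (a sibilant), it takes -o, giving *nozoso*.
Since the final sound of *sofun* is /n/ (a non-sibilant consonant), it takes -e, giving *sofune*.
*ro* — final sound /o/ (a vowel) → -ubu → *roubu*.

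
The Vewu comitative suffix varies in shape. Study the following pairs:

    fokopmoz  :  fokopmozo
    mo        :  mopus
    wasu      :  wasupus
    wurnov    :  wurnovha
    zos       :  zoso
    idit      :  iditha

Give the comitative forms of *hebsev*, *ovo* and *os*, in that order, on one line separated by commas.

hebsevha, ovopus, oso

The pattern is sibilance of the final sound: -o when the stem ends in a sibilant (*fokopmoz*, *zos*); -ha when the stem ends in a non-sibilant consonant (*wurnov*, *idit*); -pus when the stem ends in a vowel (*mo*, *wasu*).
*hebsev*: final sound = /v/, a non-sibilant consonant → -ha → *hebsevha*.
Since the final sound of *ovo* is /o/ (a vowel), it takes -pus, giving *ovopus*.
*os*: final sound = /s/, a sibilant → -o → *oso*.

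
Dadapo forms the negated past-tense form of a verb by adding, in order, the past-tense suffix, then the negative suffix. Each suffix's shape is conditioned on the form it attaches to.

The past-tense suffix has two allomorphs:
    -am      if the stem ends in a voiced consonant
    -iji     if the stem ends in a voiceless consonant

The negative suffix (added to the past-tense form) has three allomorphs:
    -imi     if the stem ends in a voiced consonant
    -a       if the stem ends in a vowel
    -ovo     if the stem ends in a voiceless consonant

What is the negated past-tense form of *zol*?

zolamimi

Since the final consonant of *zol* is /l/ (voiced), it takes -am, giving *zolam*.
Since the final sound of the past-tense form *zolam* is /m/ (a voiced consonant), it takes -imi, giving *zolamimi*.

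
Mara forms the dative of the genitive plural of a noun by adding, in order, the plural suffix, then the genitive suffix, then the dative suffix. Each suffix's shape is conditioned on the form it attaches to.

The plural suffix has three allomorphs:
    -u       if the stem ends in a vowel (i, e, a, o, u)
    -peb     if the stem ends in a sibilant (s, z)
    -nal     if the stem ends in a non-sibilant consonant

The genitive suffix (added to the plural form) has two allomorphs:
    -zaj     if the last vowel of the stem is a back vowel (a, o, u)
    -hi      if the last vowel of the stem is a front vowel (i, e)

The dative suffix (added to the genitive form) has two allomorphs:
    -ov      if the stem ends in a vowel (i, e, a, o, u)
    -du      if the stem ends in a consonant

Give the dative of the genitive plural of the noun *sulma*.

Since the final sound of *sulma* is /a/ (a vowel), it takes -u, giving *sulmau*.
Since the last vowel of the plural form *sulmau* is /u/ (a back vowel), it takes -zaj, giving *sulmauzaj*.
The genitive form *sulmauzaj*: final sound = /j/, a consonant → -du → *sulmauzajdu*.

sulmauzajdu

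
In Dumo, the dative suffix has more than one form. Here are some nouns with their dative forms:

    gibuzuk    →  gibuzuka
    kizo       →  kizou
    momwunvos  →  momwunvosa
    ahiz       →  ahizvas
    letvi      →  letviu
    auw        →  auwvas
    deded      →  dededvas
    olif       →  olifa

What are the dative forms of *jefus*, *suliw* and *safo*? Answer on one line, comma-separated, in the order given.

The suffix is conditioned by the final sound: -a when the stem ends in a voiceless consonant (*gibuzuk*, *momwunvos*, *olif*); -vas when the stem ends in a voiced consonant (*ahiz*, *auw*, *deded*); -u when the stem ends in a vowel (*kizo*, *letvi*).
*jefus*: final sound = /s/, a voiceless consonant → -a → *jefusa*.
Since the final sound of *suliw* is /w/ (a voiced consonant), it takes -vas, giving *suliwvas*.
*safo*: final sound = /o/, a vowel → -u → *safou*.

jefusa, suliwvas, safou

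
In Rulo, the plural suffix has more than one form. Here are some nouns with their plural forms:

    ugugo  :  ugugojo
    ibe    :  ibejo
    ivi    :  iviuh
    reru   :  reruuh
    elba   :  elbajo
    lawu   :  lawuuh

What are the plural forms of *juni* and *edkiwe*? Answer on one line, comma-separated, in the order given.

The alternation tracks the last vowel of the stem — -uh when the last vowel of the stem is a high vowel (*ivi*, *reru*, *lawu*); -jo when the last vowel of the stem is a non-high vowel (*ugugo*, *ibe*, *elba*).
Since the last vowel of *juni* is /i/ (a high vowel), it takes -uh, giving *juniuh*.
The last vowel of *edkiwe* is /e/, which is a non-high vowel, so the suffix is -jo, giving *edkiwejo*.

juniuh, edkiwejo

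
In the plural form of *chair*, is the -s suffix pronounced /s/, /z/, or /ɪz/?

The stem *chair* ends in a voiced non-sibilant sound.
The plural suffix surfaces as /ɪz/ after sibilants, /s/ after other voiceless consonants, and /z/ after other voiced sounds.
So the plural -s on *chair* is pronounced /z/.

/z/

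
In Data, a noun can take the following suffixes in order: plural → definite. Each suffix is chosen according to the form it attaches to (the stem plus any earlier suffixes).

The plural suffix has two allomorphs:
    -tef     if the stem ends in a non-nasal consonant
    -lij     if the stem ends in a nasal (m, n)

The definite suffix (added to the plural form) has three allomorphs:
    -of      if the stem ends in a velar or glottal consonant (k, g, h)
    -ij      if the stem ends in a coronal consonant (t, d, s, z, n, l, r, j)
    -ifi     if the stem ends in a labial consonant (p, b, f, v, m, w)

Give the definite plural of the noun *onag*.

*onag* — final consonant /g/ (non-nasal) → -tef → *onagtef*.
The plural form *onagtef*: final consonant = /f/, labial → -ifi → *onagtefifi*.

onagtefifi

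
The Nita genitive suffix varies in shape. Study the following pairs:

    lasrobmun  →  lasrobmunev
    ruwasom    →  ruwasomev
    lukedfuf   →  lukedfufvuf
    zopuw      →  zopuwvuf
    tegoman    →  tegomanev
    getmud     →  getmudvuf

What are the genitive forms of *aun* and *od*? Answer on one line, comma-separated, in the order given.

Looking at the final consonant of each stem: -ev when the stem ends in a nasal (*lasrobmun*, *ruwasom*, *tegoman*); -vuf when the stem ends in a non-nasal consonant (*lukedfuf*, *zopuw*, *getmud*).
*aun* — final consonant /n/ (a nasal) → -ev → *aunev*.
*od*: final consonant = /d/, non-nasal → -vuf → *odvuf*.

aunev, odvuf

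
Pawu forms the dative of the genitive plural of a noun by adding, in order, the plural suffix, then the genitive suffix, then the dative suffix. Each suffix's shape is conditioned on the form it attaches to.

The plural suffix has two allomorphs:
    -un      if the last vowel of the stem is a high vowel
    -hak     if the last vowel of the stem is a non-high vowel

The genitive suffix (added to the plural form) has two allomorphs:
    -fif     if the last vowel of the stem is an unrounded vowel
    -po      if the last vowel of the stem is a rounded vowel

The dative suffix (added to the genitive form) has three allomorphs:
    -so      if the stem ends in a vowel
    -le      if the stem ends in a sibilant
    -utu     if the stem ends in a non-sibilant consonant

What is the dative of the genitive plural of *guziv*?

guzivunposo

*guziv* — last vowel /i/ (a high vowel) → -un → *guzivun*.
The plural form *guzivun* — last vowel /u/ (a rounded vowel) → -po → *guzivunpo*.
The final sound of the genitive form *guzivunpo* is /o/, which is a vowel, so the dative suffix is -so, giving *guzivunposo*.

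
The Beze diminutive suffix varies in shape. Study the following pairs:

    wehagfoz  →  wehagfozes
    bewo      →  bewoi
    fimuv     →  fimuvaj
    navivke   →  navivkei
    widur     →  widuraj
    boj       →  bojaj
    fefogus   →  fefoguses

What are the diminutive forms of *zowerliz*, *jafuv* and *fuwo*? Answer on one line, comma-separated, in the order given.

zowerlizes, jafuvaj, fuwoi

The pattern is sibilance of the final sound: -es when the stem ends in a sibilant (*wehagfoz*, *fefogus*); -aj when the stem ends in a non-sibilant consonant (*fimuv*, *widur*, *boj*); -i when the stem ends in a vowel (*bewo*, *navivke*).
*zowerliz* — final sound /z/ (a sibilant) → -es → *zowerlizes*.
The final sound of *jafuv* is /v/, which is a non-sibilant consonant, so the suffix is -aj, giving *jafuvaj*.
*fuwo* — final sound /o/ (a vowel) → -i → *fuwoi*.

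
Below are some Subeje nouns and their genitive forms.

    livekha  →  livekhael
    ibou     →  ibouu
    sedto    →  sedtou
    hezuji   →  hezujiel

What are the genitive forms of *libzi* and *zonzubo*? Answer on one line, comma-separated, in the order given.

The alternation tracks the last vowel of the stem — -u when the last vowel of the stem is a rounded vowel (*ibou*, *sedto*); -el when the last vowel of the stem is an unrounded vowel (*livekha*, *hezuji*).
The last vowel of *libzi* is /i/, which is an unrounded vowel, so the suffix is -el, giving *libziel*.
*zonzubo* — last vowel /o/ (a rounded vowel) → -u → *zonzubou*.

libziel, zonzubou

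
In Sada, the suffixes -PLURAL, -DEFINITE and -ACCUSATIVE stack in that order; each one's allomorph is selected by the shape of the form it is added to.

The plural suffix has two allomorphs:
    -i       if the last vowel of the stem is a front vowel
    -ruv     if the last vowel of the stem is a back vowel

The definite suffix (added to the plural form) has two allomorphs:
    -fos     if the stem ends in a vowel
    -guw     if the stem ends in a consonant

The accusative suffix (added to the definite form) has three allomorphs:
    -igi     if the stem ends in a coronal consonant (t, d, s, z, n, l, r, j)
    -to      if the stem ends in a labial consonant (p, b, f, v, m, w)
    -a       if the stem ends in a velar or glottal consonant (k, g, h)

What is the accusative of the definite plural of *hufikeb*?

hufikebifosigi

The last vowel of *hufikeb* is /e/, which is a front vowel, so the plural suffix is -i, giving *hufikebi*.
Since the final sound of the plural form *hufikebi* is /i/ (a vowel), it takes -fos, giving *hufikebifos*.
The definite form *hufikebifos*: final consonant = /s/, coronal → -igi → *hufikebifosigi*.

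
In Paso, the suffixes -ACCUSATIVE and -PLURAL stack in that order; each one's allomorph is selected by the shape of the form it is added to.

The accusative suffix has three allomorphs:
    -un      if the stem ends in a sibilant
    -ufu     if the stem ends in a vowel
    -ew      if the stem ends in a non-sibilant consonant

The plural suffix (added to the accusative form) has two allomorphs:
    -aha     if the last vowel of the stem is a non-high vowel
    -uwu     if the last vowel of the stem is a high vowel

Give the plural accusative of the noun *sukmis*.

*sukmis* — final sound /s/ (a sibilant) → -un → *sukmisun*.
The accusative form *sukmisun* — last vowel /u/ (a high vowel) → -uwu → *sukmisunuwu*.

sukmisunuwu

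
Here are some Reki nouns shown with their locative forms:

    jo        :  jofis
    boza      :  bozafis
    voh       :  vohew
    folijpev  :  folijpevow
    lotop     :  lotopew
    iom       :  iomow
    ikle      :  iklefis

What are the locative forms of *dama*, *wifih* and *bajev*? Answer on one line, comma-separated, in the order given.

The alternation tracks the final sound of the stem — -ew when the stem ends in a voiceless consonant (*voh*, *lotop*); -ow when the stem ends in a voiced consonant (*folijpev*, *iom*); -fis when the stem ends in a vowel (*jo*, *boza*, *ikle*).
Since the final sound of *dama* is /a/ (a vowel), it takes -fis, giving *damafis*.
*wifih* — final sound /h/ (a voiceless consonant) → -ew → *wifihew*.
The final sound of *bajev* is /v/, which is a voiced consonant, so the suffix is -ow, giving *bajevow*.

damafis, wifihew, bajevow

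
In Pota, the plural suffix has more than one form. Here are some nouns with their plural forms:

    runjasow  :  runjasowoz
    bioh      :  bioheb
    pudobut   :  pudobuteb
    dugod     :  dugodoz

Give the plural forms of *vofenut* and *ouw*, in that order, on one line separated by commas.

vofenuteb, ouwoz

The suffix is conditioned by the final consonant: -eb when the stem ends in a voiceless consonant (*bioh*, *pudobut*); -oz when the stem ends in a voiced consonant (*runjasow*, *dugod*).
*vofenut* — final consonant /t/ (voiceless) → -eb → *vofenuteb*.
The final consonant of *ouw* is /w/, which is voiced, so the suffix is -oz, giving *ouwoz*.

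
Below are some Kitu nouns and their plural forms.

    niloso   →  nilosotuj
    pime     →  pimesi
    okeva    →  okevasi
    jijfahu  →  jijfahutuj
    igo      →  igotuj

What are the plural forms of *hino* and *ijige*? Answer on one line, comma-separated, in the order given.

The suffix is conditioned by the last vowel: -tuj when the last vowel of the stem is a rounded vowel (*niloso*, *jijfahu*, *igo*); -si when the last vowel of the stem is an unrounded vowel (*pime*, *okeva*).
The last vowel of *hino* is /o/, which is a rounded vowel, so the suffix is -tuj, giving *hinotuj*.
Since the last vowel of *ijige* is /e/ (an unrounded vowel), it takes -si, giving *ijigesi*.

hinotuj, ijigesi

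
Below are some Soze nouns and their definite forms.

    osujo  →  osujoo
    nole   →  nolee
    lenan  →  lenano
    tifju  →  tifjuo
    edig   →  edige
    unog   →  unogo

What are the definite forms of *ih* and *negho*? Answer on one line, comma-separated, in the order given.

The pattern is front/back vowel harmony: -e when the last vowel of the stem is a front vowel (*nole*, *edig*); -o when the last vowel of the stem is a back vowel (*osujo*, *lenan*, *tifju*, *unog*).
Since the last vowel of *ih* is /i/ (a front vowel), it takes -e, giving *ihe*.
*negho*: last vowel = /o/, a back vowel → -o → *neghoo*.

ihe, neghoo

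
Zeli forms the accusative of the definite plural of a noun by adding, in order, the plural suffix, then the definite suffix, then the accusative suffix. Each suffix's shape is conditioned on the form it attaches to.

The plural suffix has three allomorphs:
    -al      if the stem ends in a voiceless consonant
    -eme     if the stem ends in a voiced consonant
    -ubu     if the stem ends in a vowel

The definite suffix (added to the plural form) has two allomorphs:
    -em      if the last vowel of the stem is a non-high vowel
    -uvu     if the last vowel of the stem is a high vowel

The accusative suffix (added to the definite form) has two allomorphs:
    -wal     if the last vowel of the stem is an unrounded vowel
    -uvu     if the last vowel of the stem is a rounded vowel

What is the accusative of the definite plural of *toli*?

*toli*: final sound = /i/, a vowel → -ubu → *toliubu*.
Since the last vowel of the plural form *toliubu* is /u/ (a high vowel), it takes -uvu, giving *toliubuuvu*.
The last vowel of the definite form *toliubuuvu* is /u/, which is a rounded vowel, so the accusative suffix is -uvu, giving *toliubuuvuuvu*.

toliubuuvuuvu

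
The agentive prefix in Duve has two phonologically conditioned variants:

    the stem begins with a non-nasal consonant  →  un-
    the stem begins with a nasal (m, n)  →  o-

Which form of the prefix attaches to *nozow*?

o-

Since the first consonant of *nozow* is /n/ (a nasal), it takes o-.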